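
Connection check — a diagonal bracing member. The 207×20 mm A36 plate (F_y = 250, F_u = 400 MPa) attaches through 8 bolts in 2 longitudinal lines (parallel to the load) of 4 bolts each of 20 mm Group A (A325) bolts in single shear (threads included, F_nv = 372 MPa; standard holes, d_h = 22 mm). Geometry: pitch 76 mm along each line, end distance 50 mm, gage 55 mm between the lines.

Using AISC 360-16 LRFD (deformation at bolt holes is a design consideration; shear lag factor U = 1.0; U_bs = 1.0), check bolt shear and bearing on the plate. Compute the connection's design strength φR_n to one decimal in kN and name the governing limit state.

Bolt shear: A_b = π(20)²/4 = 314.16 mm². φR_n = 0.75 × 372 × 314.16 × 8 × 1 = 701.2 kN.
Bearing (20 mm plate, F_u = 400 MPa): end bolts L_c = 50 − 22/2 = 39, R_n = min(1.2×39×20×400, 2.4×20×20×400) = 374.4 kN/bolt; interior L_c = 76 − 22 = 54, R_n = 384 kN/bolt. φR_n = 0.75 × (2×374.4 + 6×384) = 2289.6 kN.
Governing: min(701.2, 2289.6) = 701.2 kN → bolt shear.

701.2 kN (bolt shear governs)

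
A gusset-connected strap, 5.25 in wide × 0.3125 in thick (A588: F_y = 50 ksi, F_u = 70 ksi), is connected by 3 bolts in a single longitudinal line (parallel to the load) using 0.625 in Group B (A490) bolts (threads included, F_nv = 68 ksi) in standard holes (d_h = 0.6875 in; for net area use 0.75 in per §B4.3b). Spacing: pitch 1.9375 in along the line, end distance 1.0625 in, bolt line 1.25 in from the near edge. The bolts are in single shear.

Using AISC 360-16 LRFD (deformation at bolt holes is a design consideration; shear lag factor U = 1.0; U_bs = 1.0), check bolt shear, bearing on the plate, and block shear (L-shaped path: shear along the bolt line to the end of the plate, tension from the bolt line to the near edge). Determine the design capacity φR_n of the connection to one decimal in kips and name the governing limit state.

Bolt shear: A_b = π(0.625)²/4 = 0.3068 in². φR_n = 0.75 × 68 × 0.3068 × 3 × 1 = 46.9 kips.
Bearing (0.3125 in plate, F_u = 70 ksi): end bolts L_c = 1.0625 − 0.6875/2 = 0.71875, R_n = min(1.2×0.71875×0.3125×70, 2.4×0.625×0.3125×70) = 18.867 kips/bolt; interior L_c = 1.9375 − 0.6875 = 1.25, R_n = 32.813 kips/bolt. φR_n = 0.75 × (1×18.867 + 2×32.813) = 63.4 kips.
Block shear: shear path 1×[1.0625+2×1.9375] = 1×4.9375 in, A_gv = 1.543, A_nv = 1×(4.9375 − 2.5×0.75)×0.3125 = 0.95703 in²; tension to near edge: (1.25 − 0.5×0.75)×0.3125 = 0.27344 in². R_n = min(0.6×70×0.95703, 0.6×50×1.543) + 1.0×70×0.27344 = min(40.195, 46.29) + 19.141 = 59.336 kips. φR_n = 0.75 × 59.336 = 44.5 kips.
Governing: min(46.9, 63.4, 44.5) = 44.5 kips → block shear.

44.5 kips (block shear governs)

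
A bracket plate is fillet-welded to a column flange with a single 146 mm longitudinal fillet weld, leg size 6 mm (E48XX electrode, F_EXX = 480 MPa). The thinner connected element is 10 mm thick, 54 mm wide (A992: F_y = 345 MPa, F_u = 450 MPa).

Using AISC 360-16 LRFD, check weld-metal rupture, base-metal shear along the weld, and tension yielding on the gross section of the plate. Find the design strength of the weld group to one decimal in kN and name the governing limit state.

133.8 kN (weld metal governs)

Weld metal: throat = 0.707×6 = 4.242 mm, L = 146 mm. φR_n = 0.75 × 0.6 × 480 × 4.242 × 146 = 133.8 kN.
Base metal shear (10 mm plate): yield φR_n = 1.0×0.6×345×10×146 = 302.2 kN; rupture φR_n = 0.75×0.6×450×10×146 = 295.7 kN; take 295.7 kN (rupture).
Tension yield (gross): A_g = 54×10 = 540 mm². φR_n = 0.90 × 345 × 540 = 167.7 kN.
Governing: min(133.8, 295.7, 167.7) = 133.8 kN → weld metal.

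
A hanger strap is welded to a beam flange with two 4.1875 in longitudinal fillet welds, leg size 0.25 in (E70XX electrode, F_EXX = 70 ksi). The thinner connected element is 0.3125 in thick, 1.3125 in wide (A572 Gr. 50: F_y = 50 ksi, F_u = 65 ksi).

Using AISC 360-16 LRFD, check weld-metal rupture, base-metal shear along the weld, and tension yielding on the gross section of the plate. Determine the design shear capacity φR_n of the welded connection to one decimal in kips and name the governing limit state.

Weld metal: throat = 0.707×0.25 = 0.17675 in, L = 2×4.1875 = 8.375 in. φR_n = 0.75 × 0.6 × 70 × 0.17675 × 8.375 = 46.6 kips.
Base metal shear (0.3125 in plate): yield φR_n = 1.0×0.6×50×0.3125×8.375 = 78.5 kips; rupture φR_n = 0.75×0.6×65×0.3125×8.375 = 76.6 kips; take 76.6 kips (rupture).
Tension yield (gross): A_g = 1.3125×0.3125 = 0.41016 in². φR_n = 0.90 × 50 × 0.41016 = 18.5 kips.
Governing: min(46.6, 76.6, 18.5) = 18.5 kips → gross-section yield.

18.5 kips (gross-section yield governs)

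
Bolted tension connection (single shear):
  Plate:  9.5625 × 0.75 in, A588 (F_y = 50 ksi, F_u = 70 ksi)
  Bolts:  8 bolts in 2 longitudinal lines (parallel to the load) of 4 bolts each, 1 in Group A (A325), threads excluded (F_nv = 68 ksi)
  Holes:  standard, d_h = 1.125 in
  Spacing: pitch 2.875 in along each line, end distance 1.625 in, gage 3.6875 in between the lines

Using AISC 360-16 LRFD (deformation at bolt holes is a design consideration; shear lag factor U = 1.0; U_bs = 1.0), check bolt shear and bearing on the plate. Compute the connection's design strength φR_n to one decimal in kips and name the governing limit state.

320.4 kips (bolt shear governs)

Bolt shear: A_b = π(1)²/4 = 0.7854 in². φR_n = 0.75 × 68 × 0.7854 × 8 × 1 = 320.4 kips.
Bearing (0.75 in plate, F_u = 70 ksi): end bolts L_c = 1.625 − 1.125/2 = 1.0625, R_n = min(1.2×1.0625×0.75×70, 2.4×1×0.75×70) = 66.938 kips/bolt; interior L_c = 2.875 − 1.125 = 1.75, R_n = 110.25 kips/bolt. φR_n = 0.75 × (2×66.938 + 6×110.25) = 596.5 kips.
Governing: min(320.4, 596.5) = 320.4 kips → bolt shear.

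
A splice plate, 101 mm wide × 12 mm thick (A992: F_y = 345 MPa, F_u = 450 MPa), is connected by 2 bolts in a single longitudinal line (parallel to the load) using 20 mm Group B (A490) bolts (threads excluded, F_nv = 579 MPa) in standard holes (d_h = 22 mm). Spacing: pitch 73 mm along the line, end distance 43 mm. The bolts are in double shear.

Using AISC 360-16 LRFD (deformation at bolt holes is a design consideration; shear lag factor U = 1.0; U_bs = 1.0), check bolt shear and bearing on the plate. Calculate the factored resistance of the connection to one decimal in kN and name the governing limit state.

349.9 kN (bearing governs)

Bolt shear: A_b = π(20)²/4 = 314.16 mm². φR_n = 0.75 × 579 × 314.16 × 2 × 2 = 545.7 kN.
Bearing (12 mm plate, F_u = 450 MPa): end bolts L_c = 43 − 22/2 = 32, R_n = min(1.2×32×12×450, 2.4×20×12×450) = 207.36 kN/bolt; interior L_c = 73 − 22 = 51, R_n = 259.2 kN/bolt. φR_n = 0.75 × (1×207.36 + 1×259.2) = 349.9 kN.
Governing: min(545.7, 349.9) = 349.9 kN → bearing.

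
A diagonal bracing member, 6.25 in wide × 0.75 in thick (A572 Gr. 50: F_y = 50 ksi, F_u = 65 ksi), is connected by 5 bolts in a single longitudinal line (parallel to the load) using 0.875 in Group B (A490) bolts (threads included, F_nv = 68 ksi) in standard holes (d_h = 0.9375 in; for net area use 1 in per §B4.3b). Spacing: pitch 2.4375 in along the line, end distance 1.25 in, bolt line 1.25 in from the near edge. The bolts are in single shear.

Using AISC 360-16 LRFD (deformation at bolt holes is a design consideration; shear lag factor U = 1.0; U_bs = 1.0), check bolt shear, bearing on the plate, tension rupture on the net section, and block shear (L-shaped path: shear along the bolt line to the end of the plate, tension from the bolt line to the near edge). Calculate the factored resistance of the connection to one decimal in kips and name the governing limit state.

153.3 kips (bolt shear governs)

Bolt shear: A_b = π(0.875)²/4 = 0.60132 in². φR_n = 0.75 × 68 × 0.60132 × 5 × 1 = 153.3 kips.
Bearing (0.75 in plate, F_u = 65 ksi): end bolts L_c = 1.25 − 0.9375/2 = 0.78125, R_n = min(1.2×0.78125×0.75×65, 2.4×0.875×0.75×65) = 45.703 kips/bolt; interior L_c = 2.4375 − 0.9375 = 1.5, R_n = 87.75 kips/bolt. φR_n = 0.75 × (1×45.703 + 4×87.75) = 297.5 kips.
Tension rupture (net): A_n = (6.25 − 1×1)×0.75 = 3.9375 in² (U = 1.0, A_e = A_n). φR_n = 0.75 × 65 × 3.9375 = 192.0 kips.
Block shear: shear path 1×[1.25+4×2.4375] = 1×11 in, A_gv = 8.25, A_nv = 1×(11 − 4.5×1)×0.75 = 4.875 in²; tension to near edge: (1.25 − 0.5×1)×0.75 = 0.5625 in². R_n = min(0.6×65×4.875, 0.6×50×8.25) + 1.0×65×0.5625 = min(190.13, 247.5) + 36.563 = 226.69 kips. φR_n = 0.75 × 226.69 = 170.0 kips.
Governing: min(153.3, 297.5, 192.0, 170.0) = 153.3 kips → bolt shear.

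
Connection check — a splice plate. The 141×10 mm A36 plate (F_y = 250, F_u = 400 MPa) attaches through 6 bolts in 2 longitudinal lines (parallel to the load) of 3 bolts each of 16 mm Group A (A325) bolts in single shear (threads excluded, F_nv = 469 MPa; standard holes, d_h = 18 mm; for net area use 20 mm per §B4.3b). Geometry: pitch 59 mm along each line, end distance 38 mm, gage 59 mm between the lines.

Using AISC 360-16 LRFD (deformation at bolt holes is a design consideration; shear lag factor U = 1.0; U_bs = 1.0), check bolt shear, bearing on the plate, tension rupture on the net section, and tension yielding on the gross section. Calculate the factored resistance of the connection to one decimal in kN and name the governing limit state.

Bolt shear: A_b = π(16)²/4 = 201.06 mm². φR_n = 0.75 × 469 × 201.06 × 6 × 1 = 424.3 kN.
Bearing (10 mm plate, F_u = 400 MPa): end bolts L_c = 38 − 18/2 = 29, R_n = min(1.2×29×10×400, 2.4×16×10×400) = 139.2 kN/bolt; interior L_c = 59 − 18 = 41, R_n = 153.6 kN/bolt. φR_n = 0.75 × (2×139.2 + 4×153.6) = 669.6 kN.
Tension rupture (net): A_n = (141 − 2×20)×10 = 1010 mm² (U = 1.0, A_e = A_n). φR_n = 0.75 × 400 × 1010 = 303.0 kN.
Tension yield (gross): A_g = 141×10 = 1410 mm². φR_n = 0.90 × 250 × 1410 = 317.3 kN.
Governing: min(424.3, 669.6, 303.0, 317.3) = 303.0 kN → net-section rupture.

303.0 kN (net-section rupture governs)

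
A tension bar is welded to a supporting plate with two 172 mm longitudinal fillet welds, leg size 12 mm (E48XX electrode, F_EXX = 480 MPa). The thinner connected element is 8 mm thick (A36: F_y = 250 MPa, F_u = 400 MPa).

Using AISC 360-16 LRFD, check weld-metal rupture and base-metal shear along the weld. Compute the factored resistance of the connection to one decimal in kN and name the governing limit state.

Weld metal: throat = 0.707×12 = 8.484 mm, L = 2×172 = 344 mm. φR_n = 0.75 × 0.6 × 480 × 8.484 × 344 = 630.4 kN.
Base metal shear (8 mm plate): yield φR_n = 1.0×0.6×250×8×344 = 412.8 kN; rupture φR_n = 0.75×0.6×400×8×344 = 495.4 kN; take 412.8 kN (yield).
Governing: min(630.4, 412.8) = 412.8 kN → base-metal shear.

412.8 kN (base-metal shear governs)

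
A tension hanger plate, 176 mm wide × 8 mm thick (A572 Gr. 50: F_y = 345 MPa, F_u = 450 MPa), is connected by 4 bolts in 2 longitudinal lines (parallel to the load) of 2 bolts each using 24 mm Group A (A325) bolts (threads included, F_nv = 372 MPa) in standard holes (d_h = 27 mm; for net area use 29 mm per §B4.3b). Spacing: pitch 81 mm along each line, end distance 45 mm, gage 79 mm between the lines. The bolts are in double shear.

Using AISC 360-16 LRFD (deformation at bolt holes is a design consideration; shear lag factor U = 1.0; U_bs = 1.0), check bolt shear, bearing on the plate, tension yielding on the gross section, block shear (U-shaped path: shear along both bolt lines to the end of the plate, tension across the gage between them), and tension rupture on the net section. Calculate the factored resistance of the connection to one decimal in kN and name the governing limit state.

318.6 kN (net-section rupture governs)

Bolt shear: A_b = π(24)²/4 = 452.39 mm². φR_n = 0.75 × 372 × 452.39 × 4 × 2 = 1009.7 kN.
Bearing (8 mm plate, F_u = 450 MPa): end bolts L_c = 45 − 27/2 = 31.5, R_n = min(1.2×31.5×8×450, 2.4×24×8×450) = 136.08 kN/bolt; interior L_c = 81 − 27 = 54, R_n = 207.36 kN/bolt. φR_n = 0.75 × (2×136.08 + 2×207.36) = 515.2 kN.
Tension yield (gross): A_g = 176×8 = 1408 mm². φR_n = 0.90 × 345 × 1408 = 437.2 kN.
Block shear: shear path 2×[45+1×81] = 2×126 mm, A_gv = 2016, A_nv = 2×(126 − 1.5×29)×8 = 1320 mm²; tension across gage: (79 − 1×29)×8 = 400 mm². R_n = min(0.6×450×1320, 0.6×345×2016) + 1.0×450×400 = min(356.4, 417.31) + 180 = 536.4 kN. φR_n = 0.75 × 536.4 = 402.3 kN.
Tension rupture (net): A_n = (176 − 2×29)×8 = 944 mm² (U = 1.0, A_e = A_n). φR_n = 0.75 × 450 × 944 = 318.6 kN.
Governing: min(1009.7, 515.2, 437.2, 402.3, 318.6) = 318.6 kN → net-section rupture.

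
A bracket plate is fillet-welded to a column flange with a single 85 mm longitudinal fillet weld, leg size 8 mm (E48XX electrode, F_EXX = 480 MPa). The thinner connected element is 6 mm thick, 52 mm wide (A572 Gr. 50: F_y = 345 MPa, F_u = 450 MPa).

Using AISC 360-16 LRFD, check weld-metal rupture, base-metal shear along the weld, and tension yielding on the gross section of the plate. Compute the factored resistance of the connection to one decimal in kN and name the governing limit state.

Weld metal: throat = 0.707×8 = 5.656 mm, L = 85 mm. φR_n = 0.75 × 0.6 × 480 × 5.656 × 85 = 103.8 kN.
Base metal shear (6 mm plate): yield φR_n = 1.0×0.6×345×6×85 = 105.6 kN; rupture φR_n = 0.75×0.6×450×6×85 = 103.3 kN; take 103.3 kN (rupture).
Tension yield (gross): A_g = 52×6 = 312 mm². φR_n = 0.90 × 345 × 312 = 96.9 kN.
Governing: min(103.8, 103.3, 96.9) = 96.9 kN → gross-section yield.

96.9 kN (gross-section yield governs)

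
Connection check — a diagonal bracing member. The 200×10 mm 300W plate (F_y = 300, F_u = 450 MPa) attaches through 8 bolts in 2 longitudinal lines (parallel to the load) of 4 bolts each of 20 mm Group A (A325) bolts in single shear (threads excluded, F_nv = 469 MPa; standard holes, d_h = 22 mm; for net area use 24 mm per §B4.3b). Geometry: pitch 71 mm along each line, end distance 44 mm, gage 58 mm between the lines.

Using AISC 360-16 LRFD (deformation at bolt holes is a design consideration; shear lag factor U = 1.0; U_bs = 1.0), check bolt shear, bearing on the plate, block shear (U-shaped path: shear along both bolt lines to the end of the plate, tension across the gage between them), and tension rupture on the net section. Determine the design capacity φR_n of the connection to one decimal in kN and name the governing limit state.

Bolt shear: A_b = π(20)²/4 = 314.16 mm². φR_n = 0.75 × 469 × 314.16 × 8 × 1 = 884.0 kN.
Bearing (10 mm plate, F_u = 450 MPa): end bolts L_c = 44 − 22/2 = 33, R_n = min(1.2×33×10×450, 2.4×20×10×450) = 178.2 kN/bolt; interior L_c = 71 − 22 = 49, R_n = 216 kN/bolt. φR_n = 0.75 × (2×178.2 + 6×216) = 1239.3 kN.
Block shear: shear path 2×[44+3×71] = 2×257 mm, A_gv = 5140, A_nv = 2×(257 − 3.5×24)×10 = 3460 mm²; tension across gage: (58 − 1×24)×10 = 340 mm². R_n = min(0.6×450×3460, 0.6×300×5140) + 1.0×450×340 = min(934.2, 925.2) + 153 = 1078.2 kN. φR_n = 0.75 × 1078.2 = 808.7 kN.
Tension rupture (net): A_n = (200 − 2×24)×10 = 1520 mm² (U = 1.0, A_e = A_n). φR_n = 0.75 × 450 × 1520 = 513.0 kN.
Governing: min(884.0, 1239.3, 808.7, 513.0) = 513.0 kN → net-section rupture.

513.0 kN (net-section rupture governs)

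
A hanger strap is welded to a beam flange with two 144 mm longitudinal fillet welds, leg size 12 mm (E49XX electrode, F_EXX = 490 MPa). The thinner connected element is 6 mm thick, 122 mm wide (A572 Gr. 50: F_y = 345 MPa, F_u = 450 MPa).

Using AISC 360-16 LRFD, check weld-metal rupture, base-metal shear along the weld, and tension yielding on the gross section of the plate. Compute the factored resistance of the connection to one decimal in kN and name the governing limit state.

Weld metal: throat = 0.707×12 = 8.484 mm, L = 2×144 = 288 mm. φR_n = 0.75 × 0.6 × 490 × 8.484 × 288 = 538.8 kN.
Base metal shear (6 mm plate): yield φR_n = 1.0×0.6×345×6×288 = 357.7 kN; rupture φR_n = 0.75×0.6×450×6×288 = 349.9 kN; take 349.9 kN (rupture).
Tension yield (gross): A_g = 122×6 = 732 mm². φR_n = 0.90 × 345 × 732 = 227.3 kN.
Governing: min(538.8, 349.9, 227.3) = 227.3 kN → gross-section yield.

227.3 kN (gross-section yield governs)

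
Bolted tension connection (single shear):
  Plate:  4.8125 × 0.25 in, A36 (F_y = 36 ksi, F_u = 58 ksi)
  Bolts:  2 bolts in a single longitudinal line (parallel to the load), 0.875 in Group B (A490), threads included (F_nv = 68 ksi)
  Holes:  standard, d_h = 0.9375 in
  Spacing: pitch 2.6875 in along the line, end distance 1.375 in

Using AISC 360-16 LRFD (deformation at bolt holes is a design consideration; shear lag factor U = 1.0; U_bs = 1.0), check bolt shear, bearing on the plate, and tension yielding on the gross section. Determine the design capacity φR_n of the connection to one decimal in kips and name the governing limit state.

Bolt shear: A_b = π(0.875)²/4 = 0.60132 in². φR_n = 0.75 × 68 × 0.60132 × 2 × 1 = 61.3 kips.
Bearing (0.25 in plate, F_u = 58 ksi): end bolts L_c = 1.375 − 0.9375/2 = 0.90625, R_n = min(1.2×0.90625×0.25×58, 2.4×0.875×0.25×58) = 15.769 kips/bolt; interior L_c = 2.6875 − 0.9375 = 1.75, R_n = 30.45 kips/bolt. φR_n = 0.75 × (1×15.769 + 1×30.45) = 34.7 kips.
Tension yield (gross): A_g = 4.8125×0.25 = 1.2031 in². φR_n = 0.90 × 36 × 1.2031 = 39.0 kips.
Governing: min(61.3, 34.7, 39.0) = 34.7 kips → bearing.

34.7 kips (bearing governs)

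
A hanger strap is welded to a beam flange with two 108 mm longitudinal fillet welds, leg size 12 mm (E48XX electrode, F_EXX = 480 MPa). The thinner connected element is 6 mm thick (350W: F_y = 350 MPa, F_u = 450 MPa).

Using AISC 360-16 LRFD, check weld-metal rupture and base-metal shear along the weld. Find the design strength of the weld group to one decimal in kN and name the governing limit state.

262.4 kN (base-metal shear governs)

Weld metal: throat = 0.707×12 = 8.484 mm, L = 2×108 = 216 mm. φR_n = 0.75 × 0.6 × 480 × 8.484 × 216 = 395.8 kN.
Base metal shear (6 mm plate): yield φR_n = 1.0×0.6×350×6×216 = 272.2 kN; rupture φR_n = 0.75×0.6×450×6×216 = 262.4 kN; take 262.4 kN (rupture).
Governing: min(395.8, 262.4) = 262.4 kN → base-metal shear.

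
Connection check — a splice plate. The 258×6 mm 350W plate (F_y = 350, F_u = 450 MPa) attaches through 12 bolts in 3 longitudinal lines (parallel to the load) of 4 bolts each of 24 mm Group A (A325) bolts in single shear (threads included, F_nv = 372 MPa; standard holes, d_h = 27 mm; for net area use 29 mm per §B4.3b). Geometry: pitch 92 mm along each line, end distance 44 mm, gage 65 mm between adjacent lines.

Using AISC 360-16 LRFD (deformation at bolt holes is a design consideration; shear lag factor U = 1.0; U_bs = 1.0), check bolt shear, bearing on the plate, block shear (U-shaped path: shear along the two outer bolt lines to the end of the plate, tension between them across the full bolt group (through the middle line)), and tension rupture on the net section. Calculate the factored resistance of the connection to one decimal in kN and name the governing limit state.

Bolt shear: A_b = π(24)²/4 = 452.39 mm². φR_n = 0.75 × 372 × 452.39 × 12 × 1 = 1514.6 kN.
Bearing (6 mm plate, F_u = 450 MPa): end bolts L_c = 44 − 27/2 = 30.5, R_n = min(1.2×30.5×6×450, 2.4×24×6×450) = 98.82 kN/bolt; interior L_c = 92 − 27 = 65, R_n = 155.52 kN/bolt. φR_n = 0.75 × (3×98.82 + 9×155.52) = 1272.1 kN.
Block shear: shear path 2×[44+3×92] = 2×320 mm, A_gv = 3840, A_nv = 2×(320 − 3.5×29)×6 = 2622 mm²; tension across gage: (130 − 2×29)×6 = 432 mm². R_n = min(0.6×450×2622, 0.6×350×3840) + 1.0×450×432 = min(707.94, 806.4) + 194.4 = 902.34 kN. φR_n = 0.75 × 902.34 = 676.8 kN.
Tension rupture (net): A_n = (258 − 3×29)×6 = 1026 mm² (U = 1.0, A_e = A_n). φR_n = 0.75 × 450 × 1026 = 346.3 kN.
Governing: min(1514.6, 1272.1, 676.8, 346.3) = 346.3 kN → net-section rupture.

346.3 kN (net-section rupture governs)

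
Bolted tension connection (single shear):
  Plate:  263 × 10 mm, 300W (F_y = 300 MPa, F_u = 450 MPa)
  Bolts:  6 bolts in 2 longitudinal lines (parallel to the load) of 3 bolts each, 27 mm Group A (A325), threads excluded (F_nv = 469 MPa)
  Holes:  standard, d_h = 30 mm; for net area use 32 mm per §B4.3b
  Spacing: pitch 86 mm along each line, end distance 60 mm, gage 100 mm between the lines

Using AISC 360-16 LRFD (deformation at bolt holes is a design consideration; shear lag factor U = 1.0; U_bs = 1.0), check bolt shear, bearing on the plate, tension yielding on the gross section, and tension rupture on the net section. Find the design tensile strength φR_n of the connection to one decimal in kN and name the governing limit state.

Bolt shear: A_b = π(27)²/4 = 572.56 mm². φR_n = 0.75 × 469 × 572.56 × 6 × 1 = 1208.4 kN.
Bearing (10 mm plate, F_u = 450 MPa): end bolts L_c = 60 − 30/2 = 45, R_n = min(1.2×45×10×450, 2.4×27×10×450) = 243 kN/bolt; interior L_c = 86 − 30 = 56, R_n = 291.6 kN/bolt. φR_n = 0.75 × (2×243 + 4×291.6) = 1239.3 kN.
Tension yield (gross): A_g = 263×10 = 2630 mm². φR_n = 0.90 × 300 × 2630 = 710.1 kN.
Tension rupture (net): A_n = (263 − 2×32)×10 = 1990 mm² (U = 1.0, A_e = A_n). φR_n = 0.75 × 450 × 1990 = 671.6 kN.
Governing: min(1208.4, 1239.3, 710.1, 671.6) = 671.6 kN → net-section rupture.

671.6 kN (net-section rupture governs)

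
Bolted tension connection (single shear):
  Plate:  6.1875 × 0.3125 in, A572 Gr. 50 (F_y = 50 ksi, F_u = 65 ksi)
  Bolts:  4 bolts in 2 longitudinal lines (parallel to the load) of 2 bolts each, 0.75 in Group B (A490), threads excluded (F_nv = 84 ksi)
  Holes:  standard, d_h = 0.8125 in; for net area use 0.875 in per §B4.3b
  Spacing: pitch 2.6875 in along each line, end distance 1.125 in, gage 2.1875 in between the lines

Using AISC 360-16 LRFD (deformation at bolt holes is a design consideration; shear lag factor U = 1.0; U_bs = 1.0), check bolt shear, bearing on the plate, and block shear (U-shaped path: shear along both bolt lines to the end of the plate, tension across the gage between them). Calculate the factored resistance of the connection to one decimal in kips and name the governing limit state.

65.7 kips (block shear governs)

Bolt shear: A_b = π(0.75)²/4 = 0.44179 in². φR_n = 0.75 × 84 × 0.44179 × 4 × 1 = 111.3 kips.
Bearing (0.3125 in plate, F_u = 65 ksi): end bolts L_c = 1.125 − 0.8125/2 = 0.71875, R_n = min(1.2×0.71875×0.3125×65, 2.4×0.75×0.3125×65) = 17.52 kips/bolt; interior L_c = 2.6875 − 0.8125 = 1.875, R_n = 36.563 kips/bolt. φR_n = 0.75 × (2×17.52 + 2×36.563) = 81.1 kips.
Block shear: shear path 2×[1.125+1×2.6875] = 2×3.8125 in, A_gv = 2.3828, A_nv = 2×(3.8125 − 1.5×0.875)×0.3125 = 1.5625 in²; tension across gage: (2.1875 − 1×0.875)×0.3125 = 0.41016 in². R_n = min(0.6×65×1.5625, 0.6×50×2.3828) + 1.0×65×0.41016 = min(60.938, 71.484) + 26.66 = 87.598 kips. φR_n = 0.75 × 87.598 = 65.7 kips.
Governing: min(111.3, 81.1, 65.7) = 65.7 kips → block shear.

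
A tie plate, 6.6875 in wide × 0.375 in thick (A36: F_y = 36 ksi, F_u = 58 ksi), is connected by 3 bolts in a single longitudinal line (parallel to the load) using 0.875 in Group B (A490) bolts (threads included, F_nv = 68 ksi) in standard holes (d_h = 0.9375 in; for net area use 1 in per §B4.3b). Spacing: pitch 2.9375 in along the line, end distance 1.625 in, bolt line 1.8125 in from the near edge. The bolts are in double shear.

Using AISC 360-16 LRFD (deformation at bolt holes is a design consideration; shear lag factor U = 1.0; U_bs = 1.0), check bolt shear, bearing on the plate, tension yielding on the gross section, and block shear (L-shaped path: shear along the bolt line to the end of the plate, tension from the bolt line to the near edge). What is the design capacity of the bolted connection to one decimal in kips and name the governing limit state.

Bolt shear: A_b = π(0.875)²/4 = 0.60132 in². φR_n = 0.75 × 68 × 0.60132 × 3 × 2 = 184.0 kips.
Bearing (0.375 in plate, F_u = 58 ksi): end bolts L_c = 1.625 − 0.9375/2 = 1.15625, R_n = min(1.2×1.15625×0.375×58, 2.4×0.875×0.375×58) = 30.178 kips/bolt; interior L_c = 2.9375 − 0.9375 = 2, R_n = 45.675 kips/bolt. φR_n = 0.75 × (1×30.178 + 2×45.675) = 91.1 kips.
Tension yield (gross): A_g = 6.6875×0.375 = 2.5078 in². φR_n = 0.90 × 36 × 2.5078 = 81.3 kips.
Block shear: shear path 1×[1.625+2×2.9375] = 1×7.5 in, A_gv = 2.8125, A_nv = 1×(7.5 − 2.5×1)×0.375 = 1.875 in²; tension to near edge: (1.8125 − 0.5×1)×0.375 = 0.49219 in². R_n = min(0.6×58×1.875, 0.6×36×2.8125) + 1.0×58×0.49219 = min(65.25, 60.75) + 28.547 = 89.297 kips. φR_n = 0.75 × 89.297 = 67.0 kips.
Governing: min(184.0, 91.1, 81.3, 67.0) = 67.0 kips → block shear.

67.0 kips (block shear governs)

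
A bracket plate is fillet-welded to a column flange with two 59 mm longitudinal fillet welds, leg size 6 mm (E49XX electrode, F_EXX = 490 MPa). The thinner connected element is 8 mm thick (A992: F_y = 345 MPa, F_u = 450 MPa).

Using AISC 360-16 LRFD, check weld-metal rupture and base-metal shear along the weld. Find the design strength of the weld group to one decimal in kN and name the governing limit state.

110.4 kN (weld metal governs)

Weld metal: throat = 0.707×6 = 4.242 mm, L = 2×59 = 118 mm. φR_n = 0.75 × 0.6 × 490 × 4.242 × 118 = 110.4 kN.
Base metal shear (8 mm plate): yield φR_n = 1.0×0.6×345×8×118 = 195.4 kN; rupture φR_n = 0.75×0.6×450×8×118 = 191.2 kN; take 191.2 kN (rupture).
Governing: min(110.4, 191.2) = 110.4 kN → weld metal.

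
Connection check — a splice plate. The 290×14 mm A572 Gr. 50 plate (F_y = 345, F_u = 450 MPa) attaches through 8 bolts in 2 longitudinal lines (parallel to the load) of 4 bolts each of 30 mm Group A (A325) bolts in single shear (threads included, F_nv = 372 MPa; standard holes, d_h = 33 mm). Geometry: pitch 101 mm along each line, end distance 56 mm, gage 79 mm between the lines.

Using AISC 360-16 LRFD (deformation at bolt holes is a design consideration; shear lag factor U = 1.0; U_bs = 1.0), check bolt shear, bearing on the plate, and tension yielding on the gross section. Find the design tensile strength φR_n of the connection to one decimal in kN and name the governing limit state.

Bolt shear: A_b = π(30)²/4 = 706.86 mm². φR_n = 0.75 × 372 × 706.86 × 8 × 1 = 1577.7 kN.
Bearing (14 mm plate, F_u = 450 MPa): end bolts L_c = 56 − 33/2 = 39.5, R_n = min(1.2×39.5×14×450, 2.4×30×14×450) = 298.62 kN/bolt; interior L_c = 101 − 33 = 68, R_n = 453.6 kN/bolt. φR_n = 0.75 × (2×298.62 + 6×453.6) = 2489.1 kN.
Tension yield (gross): A_g = 290×14 = 4060 mm². φR_n = 0.90 × 345 × 4060 = 1260.6 kN.
Governing: min(1577.7, 2489.1, 1260.6) = 1260.6 kN → gross-section yield.

1260.6 kN (gross-section yield governs)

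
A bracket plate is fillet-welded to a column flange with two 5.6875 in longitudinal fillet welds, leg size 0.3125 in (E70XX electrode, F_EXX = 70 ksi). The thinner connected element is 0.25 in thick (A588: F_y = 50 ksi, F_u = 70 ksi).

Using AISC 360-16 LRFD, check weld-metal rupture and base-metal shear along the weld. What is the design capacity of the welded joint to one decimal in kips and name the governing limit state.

79.2 kips (weld metal governs)

Weld metal: throat = 0.707×0.3125 = 0.22094 in, L = 2×5.6875 = 11.375 in. φR_n = 0.75 × 0.6 × 70 × 0.22094 × 11.375 = 79.2 kips.
Base metal shear (0.25 in plate): yield φR_n = 1.0×0.6×50×0.25×11.375 = 85.3 kips; rupture φR_n = 0.75×0.6×70×0.25×11.375 = 89.6 kips; take 85.3 kips (yield).
Governing: min(79.2, 85.3) = 79.2 kips → weld metal.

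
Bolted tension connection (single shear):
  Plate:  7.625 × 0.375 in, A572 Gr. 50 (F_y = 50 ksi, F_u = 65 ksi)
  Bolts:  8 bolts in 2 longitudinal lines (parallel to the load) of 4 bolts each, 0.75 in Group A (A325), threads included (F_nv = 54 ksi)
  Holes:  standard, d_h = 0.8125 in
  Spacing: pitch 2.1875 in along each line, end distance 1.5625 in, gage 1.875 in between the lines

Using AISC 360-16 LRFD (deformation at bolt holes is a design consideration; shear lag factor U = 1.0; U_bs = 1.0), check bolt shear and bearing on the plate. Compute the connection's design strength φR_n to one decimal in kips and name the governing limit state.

143.1 kips (bolt shear governs)

Bolt shear: A_b = π(0.75)²/4 = 0.44179 in². φR_n = 0.75 × 54 × 0.44179 × 8 × 1 = 143.1 kips.
Bearing (0.375 in plate, F_u = 65 ksi): end bolts L_c = 1.5625 − 0.8125/2 = 1.15625, R_n = min(1.2×1.15625×0.375×65, 2.4×0.75×0.375×65) = 33.82 kips/bolt; interior L_c = 2.1875 − 0.8125 = 1.375, R_n = 40.219 kips/bolt. φR_n = 0.75 × (2×33.82 + 6×40.219) = 231.7 kips.
Governing: min(143.1, 231.7) = 143.1 kips → bolt shear.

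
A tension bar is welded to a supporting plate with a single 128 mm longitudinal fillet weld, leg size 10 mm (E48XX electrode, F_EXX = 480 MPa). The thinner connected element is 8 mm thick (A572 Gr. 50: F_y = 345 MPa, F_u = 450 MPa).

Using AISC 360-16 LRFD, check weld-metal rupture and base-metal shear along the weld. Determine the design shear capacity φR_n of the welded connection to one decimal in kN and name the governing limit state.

Weld metal: throat = 0.707×10 = 7.07 mm, L = 128 mm. φR_n = 0.75 × 0.6 × 480 × 7.07 × 128 = 195.5 kN.
Base metal shear (8 mm plate): yield φR_n = 1.0×0.6×345×8×128 = 212.0 kN; rupture φR_n = 0.75×0.6×450×8×128 = 207.4 kN; take 207.4 kN (rupture).
Governing: min(195.5, 207.4) = 195.5 kN → weld metal.

195.5 kN (weld metal governs)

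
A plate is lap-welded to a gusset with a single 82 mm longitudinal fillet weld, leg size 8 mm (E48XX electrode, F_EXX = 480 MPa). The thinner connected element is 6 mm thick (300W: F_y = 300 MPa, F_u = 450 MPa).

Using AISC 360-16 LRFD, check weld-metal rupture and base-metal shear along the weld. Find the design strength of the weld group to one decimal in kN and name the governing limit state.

Weld metal: throat = 0.707×8 = 5.656 mm, L = 82 mm. φR_n = 0.75 × 0.6 × 480 × 5.656 × 82 = 100.2 kN.
Base metal shear (6 mm plate): yield φR_n = 1.0×0.6×300×6×82 = 88.6 kN; rupture φR_n = 0.75×0.6×450×6×82 = 99.6 kN; take 88.6 kN (yield).
Governing: min(100.2, 88.6) = 88.6 kN → base-metal shear.

88.6 kN (base-metal shear governs)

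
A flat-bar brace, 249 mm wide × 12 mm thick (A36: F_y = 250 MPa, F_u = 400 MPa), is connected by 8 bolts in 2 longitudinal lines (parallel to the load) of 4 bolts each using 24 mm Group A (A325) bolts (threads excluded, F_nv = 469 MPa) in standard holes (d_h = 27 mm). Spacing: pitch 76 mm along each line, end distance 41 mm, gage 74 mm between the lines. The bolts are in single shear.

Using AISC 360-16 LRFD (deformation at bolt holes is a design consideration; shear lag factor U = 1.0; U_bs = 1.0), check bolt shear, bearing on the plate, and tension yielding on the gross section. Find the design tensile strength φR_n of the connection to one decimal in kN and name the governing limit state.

Bolt shear: A_b = π(24)²/4 = 452.39 mm². φR_n = 0.75 × 469 × 452.39 × 8 × 1 = 1273.0 kN.
Bearing (12 mm plate, F_u = 400 MPa): end bolts L_c = 41 − 27/2 = 27.5, R_n = min(1.2×27.5×12×400, 2.4×24×12×400) = 158.4 kN/bolt; interior L_c = 76 − 27 = 49, R_n = 276.48 kN/bolt. φR_n = 0.75 × (2×158.4 + 6×276.48) = 1481.8 kN.
Tension yield (gross): A_g = 249×12 = 2988 mm². φR_n = 0.90 × 250 × 2988 = 672.3 kN.
Governing: min(1273.0, 1481.8, 672.3) = 672.3 kN → gross-section yield.

672.3 kN (gross-section yield governs)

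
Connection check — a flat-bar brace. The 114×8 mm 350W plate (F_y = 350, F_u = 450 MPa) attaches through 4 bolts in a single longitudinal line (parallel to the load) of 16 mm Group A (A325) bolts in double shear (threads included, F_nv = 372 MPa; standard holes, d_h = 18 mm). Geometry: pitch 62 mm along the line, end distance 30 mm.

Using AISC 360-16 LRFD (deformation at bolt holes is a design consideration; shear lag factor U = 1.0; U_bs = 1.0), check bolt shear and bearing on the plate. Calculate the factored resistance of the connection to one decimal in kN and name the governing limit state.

Bolt shear: A_b = π(16)²/4 = 201.06 mm². φR_n = 0.75 × 372 × 201.06 × 4 × 2 = 448.8 kN.
Bearing (8 mm plate, F_u = 450 MPa): end bolts L_c = 30 − 18/2 = 21, R_n = min(1.2×21×8×450, 2.4×16×8×450) = 90.72 kN/bolt; interior L_c = 62 − 18 = 44, R_n = 138.24 kN/bolt. φR_n = 0.75 × (1×90.72 + 3×138.24) = 379.1 kN.
Governing: min(448.8, 379.1) = 379.1 kN → bearing.

379.1 kN (bearing governs)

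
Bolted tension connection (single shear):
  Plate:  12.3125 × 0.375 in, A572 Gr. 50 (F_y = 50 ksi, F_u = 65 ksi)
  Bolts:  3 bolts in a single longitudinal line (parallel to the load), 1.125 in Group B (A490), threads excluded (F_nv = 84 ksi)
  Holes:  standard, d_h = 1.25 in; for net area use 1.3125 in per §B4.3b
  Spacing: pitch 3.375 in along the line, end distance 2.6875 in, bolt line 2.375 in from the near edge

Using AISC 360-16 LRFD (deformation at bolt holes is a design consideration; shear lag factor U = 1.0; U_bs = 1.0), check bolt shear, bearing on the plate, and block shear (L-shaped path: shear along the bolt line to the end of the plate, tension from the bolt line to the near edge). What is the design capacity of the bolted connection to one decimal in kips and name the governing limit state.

Bolt shear: A_b = π(1.125)²/4 = 0.99402 in². φR_n = 0.75 × 84 × 0.99402 × 3 × 1 = 187.9 kips.
Bearing (0.375 in plate, F_u = 65 ksi): end bolts L_c = 2.6875 − 1.25/2 = 2.0625, R_n = min(1.2×2.0625×0.375×65, 2.4×1.125×0.375×65) = 60.328 kips/bolt; interior L_c = 3.375 − 1.25 = 2.125, R_n = 62.156 kips/bolt. φR_n = 0.75 × (1×60.328 + 2×62.156) = 138.5 kips.
Block shear: shear path 1×[2.6875+2×3.375] = 1×9.4375 in, A_gv = 3.5391, A_nv = 1×(9.4375 − 2.5×1.3125)×0.375 = 2.3086 in²; tension to near edge: (2.375 − 0.5×1.3125)×0.375 = 0.64453 in². R_n = min(0.6×65×2.3086, 0.6×50×3.5391) + 1.0×65×0.64453 = min(90.035, 106.17) + 41.894 = 131.93 kips. φR_n = 0.75 × 131.93 = 98.9 kips.
Governing: min(187.9, 138.5, 98.9) = 98.9 kips → block shear.

98.9 kips (block shear governs)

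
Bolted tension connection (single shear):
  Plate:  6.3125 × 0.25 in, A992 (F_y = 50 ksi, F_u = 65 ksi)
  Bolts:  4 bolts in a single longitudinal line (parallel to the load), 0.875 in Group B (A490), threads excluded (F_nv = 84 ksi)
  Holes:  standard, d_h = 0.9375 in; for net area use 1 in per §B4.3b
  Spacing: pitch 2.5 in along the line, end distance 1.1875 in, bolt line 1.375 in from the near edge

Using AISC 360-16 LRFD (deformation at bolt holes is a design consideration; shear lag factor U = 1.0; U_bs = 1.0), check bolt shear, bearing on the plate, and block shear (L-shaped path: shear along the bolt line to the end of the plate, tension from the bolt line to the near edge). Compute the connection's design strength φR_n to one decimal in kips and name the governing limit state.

48.6 kips (block shear governs)

Bolt shear: A_b = π(0.875)²/4 = 0.60132 in². φR_n = 0.75 × 84 × 0.60132 × 4 × 1 = 151.5 kips.
Bearing (0.25 in plate, F_u = 65 ksi): end bolts L_c = 1.1875 − 0.9375/2 = 0.71875, R_n = min(1.2×0.71875×0.25×65, 2.4×0.875×0.25×65) = 14.016 kips/bolt; interior L_c = 2.5 − 0.9375 = 1.5625, R_n = 30.469 kips/bolt. φR_n = 0.75 × (1×14.016 + 3×30.469) = 79.1 kips.
Block shear: shear path 1×[1.1875+3×2.5] = 1×8.6875 in, A_gv = 2.1719, A_nv = 1×(8.6875 − 3.5×1)×0.25 = 1.2969 in²; tension to near edge: (1.375 − 0.5×1)×0.25 = 0.21875 in². R_n = min(0.6×65×1.2969, 0.6×50×2.1719) + 1.0×65×0.21875 = min(50.579, 65.157) + 14.219 = 64.798 kips. φR_n = 0.75 × 64.798 = 48.6 kips.
Governing: min(151.5, 79.1, 48.6) = 48.6 kips → block shear.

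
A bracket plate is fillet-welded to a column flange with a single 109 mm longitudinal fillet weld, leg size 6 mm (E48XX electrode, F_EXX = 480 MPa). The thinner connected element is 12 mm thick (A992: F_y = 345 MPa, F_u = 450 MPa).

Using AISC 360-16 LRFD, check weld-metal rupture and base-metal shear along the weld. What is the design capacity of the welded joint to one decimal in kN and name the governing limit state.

99.9 kN (weld metal governs)

Weld metal: throat = 0.707×6 = 4.242 mm, L = 109 mm. φR_n = 0.75 × 0.6 × 480 × 4.242 × 109 = 99.9 kN.
Base metal shear (12 mm plate): yield φR_n = 1.0×0.6×345×12×109 = 270.8 kN; rupture φR_n = 0.75×0.6×450×12×109 = 264.9 kN; take 264.9 kN (rupture).
Governing: min(99.9, 264.9) = 99.9 kN → weld metal.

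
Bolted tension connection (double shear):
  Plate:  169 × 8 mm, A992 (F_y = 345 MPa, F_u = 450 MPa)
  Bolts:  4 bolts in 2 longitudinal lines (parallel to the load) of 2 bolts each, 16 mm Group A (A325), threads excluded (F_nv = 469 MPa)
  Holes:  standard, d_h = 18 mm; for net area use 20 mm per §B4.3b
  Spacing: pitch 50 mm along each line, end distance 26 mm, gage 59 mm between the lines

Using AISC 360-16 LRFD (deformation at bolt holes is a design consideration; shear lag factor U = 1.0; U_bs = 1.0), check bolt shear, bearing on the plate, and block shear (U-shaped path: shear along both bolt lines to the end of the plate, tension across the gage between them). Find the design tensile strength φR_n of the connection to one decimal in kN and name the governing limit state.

Bolt shear: A_b = π(16)²/4 = 201.06 mm². φR_n = 0.75 × 469 × 201.06 × 4 × 2 = 565.8 kN.
Bearing (8 mm plate, F_u = 450 MPa): end bolts L_c = 26 − 18/2 = 17, R_n = min(1.2×17×8×450, 2.4×16×8×450) = 73.44 kN/bolt; interior L_c = 50 − 18 = 32, R_n = 138.24 kN/bolt. φR_n = 0.75 × (2×73.44 + 2×138.24) = 317.5 kN.
Block shear: shear path 2×[26+1×50] = 2×76 mm, A_gv = 1216, A_nv = 2×(76 − 1.5×20)×8 = 736 mm²; tension across gage: (59 − 1×20)×8 = 312 mm². R_n = min(0.6×450×736, 0.6×345×1216) + 1.0×450×312 = min(198.72, 251.71) + 140.4 = 339.12 kN. φR_n = 0.75 × 339.12 = 254.3 kN.
Governing: min(565.8, 317.5, 254.3) = 254.3 kN → block shear.

254.3 kN (block shear governs)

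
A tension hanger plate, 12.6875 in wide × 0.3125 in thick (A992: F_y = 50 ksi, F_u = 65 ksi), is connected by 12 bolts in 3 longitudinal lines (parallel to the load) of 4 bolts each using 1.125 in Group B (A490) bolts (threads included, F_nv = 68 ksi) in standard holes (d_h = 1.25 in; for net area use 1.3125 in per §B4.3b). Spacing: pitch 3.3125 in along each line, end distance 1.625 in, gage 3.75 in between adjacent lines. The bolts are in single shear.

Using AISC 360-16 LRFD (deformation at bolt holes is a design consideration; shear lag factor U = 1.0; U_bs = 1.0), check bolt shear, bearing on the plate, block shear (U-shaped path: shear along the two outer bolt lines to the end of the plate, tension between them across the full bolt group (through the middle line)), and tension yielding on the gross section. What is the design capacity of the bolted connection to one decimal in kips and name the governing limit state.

Bolt shear: A_b = π(1.125)²/4 = 0.99402 in². φR_n = 0.75 × 68 × 0.99402 × 12 × 1 = 608.3 kips.
Bearing (0.3125 in plate, F_u = 65 ksi): end bolts L_c = 1.625 − 1.25/2 = 1, R_n = min(1.2×1×0.3125×65, 2.4×1.125×0.3125×65) = 24.375 kips/bolt; interior L_c = 3.3125 − 1.25 = 2.0625, R_n = 50.273 kips/bolt. φR_n = 0.75 × (3×24.375 + 9×50.273) = 394.2 kips.
Block shear: shear path 2×[1.625+3×3.3125] = 2×11.5625 in, A_gv = 7.2266, A_nv = 2×(11.5625 − 3.5×1.3125)×0.3125 = 4.3555 in²; tension across gage: (7.5 − 2×1.3125)×0.3125 = 1.5234 in². R_n = min(0.6×65×4.3555, 0.6×50×7.2266) + 1.0×65×1.5234 = min(169.86, 216.8) + 99.021 = 268.88 kips. φR_n = 0.75 × 268.88 = 201.7 kips.
Tension yield (gross): A_g = 12.6875×0.3125 = 3.9648 in². φR_n = 0.90 × 50 × 3.9648 = 178.4 kips.
Governing: min(608.3, 394.2, 201.7, 178.4) = 178.4 kips → gross-section yield.

178.4 kips (gross-section yield governs)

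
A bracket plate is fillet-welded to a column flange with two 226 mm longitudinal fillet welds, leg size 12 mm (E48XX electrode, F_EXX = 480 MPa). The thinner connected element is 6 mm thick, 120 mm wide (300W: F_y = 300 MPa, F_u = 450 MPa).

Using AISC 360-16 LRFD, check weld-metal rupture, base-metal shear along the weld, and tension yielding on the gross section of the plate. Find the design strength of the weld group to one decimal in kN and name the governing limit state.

Weld metal: throat = 0.707×12 = 8.484 mm, L = 2×226 = 452 mm. φR_n = 0.75 × 0.6 × 480 × 8.484 × 452 = 828.3 kN.
Base metal shear (6 mm plate): yield φR_n = 1.0×0.6×300×6×452 = 488.2 kN; rupture φR_n = 0.75×0.6×450×6×452 = 549.2 kN; take 488.2 kN (yield).
Tension yield (gross): A_g = 120×6 = 720 mm². φR_n = 0.90 × 300 × 720 = 194.4 kN.
Governing: min(828.3, 488.2, 194.4) = 194.4 kN → gross-section yield.

194.4 kN (gross-section yield governs)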